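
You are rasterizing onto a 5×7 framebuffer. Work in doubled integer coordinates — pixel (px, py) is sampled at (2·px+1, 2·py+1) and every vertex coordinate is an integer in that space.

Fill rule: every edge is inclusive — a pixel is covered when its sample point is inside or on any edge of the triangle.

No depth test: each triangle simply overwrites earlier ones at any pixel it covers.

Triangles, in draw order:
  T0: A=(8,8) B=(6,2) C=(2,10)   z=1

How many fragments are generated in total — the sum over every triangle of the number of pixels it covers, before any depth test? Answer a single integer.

T0:
  2·area = 40  (B↔C swapped to make it positive)
  edge (8, 8)→(2, 10): d=(-6,2) inclusive
  edge (2, 10)→(6, 2): d=(4,-8) inclusive
  edge (6, 2)→(8, 8): d=(2,6) inclusive
    (2,2)@(5, 5): e=[24,4,12] → X
    (3,2)@(7, 5): e=[20,20,0] → X  [on edge]
    (4,2)@(9, 5): e=[16,36,-12] → .
    (2,3)@(5, 7): e=[12,12,16] → X
    (4,3)@(9, 7): e=[4,44,-8] → .
    (1,4)@(3, 9): e=[4,4,32] → X
    (2,4)@(5, 9): e=[0,20,20] → X  [on edge]
    (3,4)@(7, 9): e=[-4,36,8] → .
    (1,5)@(3, 11): e=[-8,12,36] → .
    (2,5)@(5, 11): e=[-12,28,24] → .
    (4,5)@(9, 11): e=[-20,60,0] → .  [on edge]
  covered (6 px):
    . . . . .
    . . . . .
    . . X X .
    . . X X .
    . X X . .
    . . . . .
    . . . . .

Answer: 6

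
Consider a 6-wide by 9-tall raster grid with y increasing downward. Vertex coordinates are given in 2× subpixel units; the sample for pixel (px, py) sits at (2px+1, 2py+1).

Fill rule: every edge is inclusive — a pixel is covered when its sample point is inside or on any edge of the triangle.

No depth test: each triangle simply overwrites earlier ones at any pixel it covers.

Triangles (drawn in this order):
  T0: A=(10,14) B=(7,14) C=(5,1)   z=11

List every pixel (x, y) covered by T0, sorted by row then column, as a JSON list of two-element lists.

T0:
  2·area = 39
  edge (10, 14)→(7, 14): d=(-3,0) inclusive
  edge (7, 14)→(5, 1): d=(-2,-13) inclusive
  edge (5, 1)→(10, 14): d=(5,13) inclusive
    (2,0)@(5, 1): e=[39,0,0] → █  [on edge]
    (3,0)@(7, 1): e=[39,26,-26] → ·
    (2,1)@(5, 3): e=[33,-4,10] → ·
    (3,3)@(7, 7): e=[21,14,4] → █
    (4,3)@(9, 7): e=[21,40,-22] → ·
    (3,4)@(7, 9): e=[15,10,14] → █
    (4,4)@(9, 9): e=[15,36,-12] → ·
    (3,5)@(7, 11): e=[9,6,24] → █
    (4,5)@(9, 11): e=[9,32,-2] → ·
    (3,6)@(7, 13): e=[3,2,34] → █
    (4,6)@(9, 13): e=[3,28,8] → █
    (5,6)@(11, 13): e=[3,54,-18] → ·
  covered (6 px):
    · · █ · · ·
    · · · · · ·
    · · · · · ·
    · · · █ · ·
    · · · █ · ·
    · · · █ · ·
    · · · █ █ ·
    · · · · · ·
    · · · · · ·

Final: [[2,0],[3,3],[3,4],[3,5],[3,6],[4,6]]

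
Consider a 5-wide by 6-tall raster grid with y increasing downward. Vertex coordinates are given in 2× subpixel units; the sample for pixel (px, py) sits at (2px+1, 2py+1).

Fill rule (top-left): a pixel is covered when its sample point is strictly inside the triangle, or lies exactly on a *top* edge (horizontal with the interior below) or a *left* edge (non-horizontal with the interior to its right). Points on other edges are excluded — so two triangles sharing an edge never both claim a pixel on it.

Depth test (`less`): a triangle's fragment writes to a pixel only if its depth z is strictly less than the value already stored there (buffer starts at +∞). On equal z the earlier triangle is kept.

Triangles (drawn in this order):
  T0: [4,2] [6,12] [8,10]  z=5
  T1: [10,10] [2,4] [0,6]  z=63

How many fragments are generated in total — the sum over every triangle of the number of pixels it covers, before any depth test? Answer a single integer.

T0:
  2·area = 24  (B↔C swapped to make it positive)
  edge (4, 2)→(8, 10): d=(4,8) right/bottom  bias=-1
  edge (8, 10)→(6, 12): d=(-2,2) right/bottom  bias=-1
  edge (6, 12)→(4, 2): d=(-2,-10) top-left  bias=+0
    (2,2)@(5, 5): e=[4,16,4] → #
    (3,2)@(7, 5): e=[-12,12,24] → ·
    (2,3)@(5, 7): e=[12,12,0] → #  [on edge]
    (3,3)@(7, 7): e=[-4,8,20] → ·
    (2,4)@(5, 9): e=[20,8,-4] → ·
    (3,4)@(7, 9): e=[4,4,16] → #
    (4,4)@(9, 9): e=[-12,0,36] → ·  [on edge]
    (3,5)@(7, 11): e=[12,0,12] → ·  [on edge]
  covered (3 px):
    · · · · ·
    · · · · ·
    · · # · ·
    · · # · ·
    · · · # ·
    · · · · ·
T1:
  2·area = 28  (B↔C swapped to make it positive)
  edge (10, 10)→(0, 6): d=(-10,-4) top-left  bias=+0
  edge (0, 6)→(2, 4): d=(2,-2) top-left  bias=+0
  edge (2, 4)→(10, 10): d=(8,6) right/bottom  bias=-1
    (2,0)@(5, 1): e=[70,0,-42] → ·  [on edge]
    (1,1)@(3, 3): e=[42,0,-14] → ·  [on edge]
    (0,2)@(1, 5): e=[14,0,14] → #  [on edge]
    (1,2)@(3, 5): e=[22,4,2] → #
    (2,2)@(5, 5): e=[30,8,-10] → ·
    (0,3)@(1, 7): e=[-6,4,30] → ·
    (1,3)@(3, 7): e=[2,8,18] → #
    (2,3)@(5, 7): e=[10,12,6] → #
    (3,3)@(7, 7): e=[18,16,-6] → ·
    (1,4)@(3, 9): e=[-18,12,34] → ·
    (2,4)@(5, 9): e=[-10,16,22] → ·
  covered (4 px):
    · · · · ·
    · · · · ·
    # # · · ·
    · # # · ·
    · · · · ·
    · · · · ·

Result: 7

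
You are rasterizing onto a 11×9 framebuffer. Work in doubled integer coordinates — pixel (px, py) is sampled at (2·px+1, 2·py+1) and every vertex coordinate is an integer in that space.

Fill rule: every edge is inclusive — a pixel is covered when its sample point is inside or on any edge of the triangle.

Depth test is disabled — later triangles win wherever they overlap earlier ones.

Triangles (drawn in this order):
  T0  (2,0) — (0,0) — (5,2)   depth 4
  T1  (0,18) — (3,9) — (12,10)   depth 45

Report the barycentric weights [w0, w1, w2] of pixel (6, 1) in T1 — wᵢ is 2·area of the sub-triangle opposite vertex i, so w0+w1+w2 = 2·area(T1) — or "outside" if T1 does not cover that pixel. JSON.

T0:
  2·area = 4  (B↔C swapped to make it positive)
  edge (2, 0)→(5, 2): d=(3,2) inclusive
  edge (5, 2)→(0, 0): d=(-5,-2) inclusive
  edge (0, 0)→(2, 0): d=(2,0) inclusive
    (1,0)@(3, 1): e=[1,1,2] → #
    (2,0)@(5, 1): e=[-3,5,2] → ·
    (1,1)@(3, 3): e=[7,-9,6] → ·
  covered (1 px):
    · # · · · · · · · · ·
    · · · · · · · · · · ·
    · · · · · · · · · · ·
    · · · · · · · · · · ·
    · · · · · · · · · · ·
    · · · · · · · · · · ·
    · · · · · · · · · · ·
    · · · · · · · · · · ·
    · · · · · · · · · · ·
T1:
  2·area = 84
  edge (0, 18)→(3, 9): d=(3,-9) inclusive
  edge (3, 9)→(12, 10): d=(9,1) inclusive
  edge (12, 10)→(0, 18): d=(-12,8) inclusive
    (2,1)@(5, 3): e=[0,-56,140] → ·  [on edge]
    (1,4)@(3, 9): e=[0,0,84] → #  [on edge]
    (2,4)@(5, 9): e=[18,-2,68] → ·
    (1,5)@(3, 11): e=[6,18,60] → #
    (2,5)@(5, 11): e=[24,16,44] → #
    (3,5)@(7, 11): e=[42,14,28] → #
    (4,5)@(9, 11): e=[60,12,12] → #
    (5,5)@(11, 11): e=[78,10,-4] → ·
    (10,5)@(21, 11): e=[168,0,-84] → ·  [on edge]
    (1,6)@(3, 13): e=[12,36,36] → #
    (4,6)@(9, 13): e=[66,30,-12] → ·
    (0,7)@(1, 15): e=[0,56,28] → #  [on edge]
  covered (11 px):
    · · · · · · · · · · ·
    · · · · · · · · · · ·
    · · · · · · · · · · ·
    · · · · · · · · · · ·
    · # · · · · · · · · ·
    · # # # # · · · · · ·
    · # # # · · · · · · ·
    # # · · · · · · · · ·
    # · · · · · · · · · ·

Final: "outside"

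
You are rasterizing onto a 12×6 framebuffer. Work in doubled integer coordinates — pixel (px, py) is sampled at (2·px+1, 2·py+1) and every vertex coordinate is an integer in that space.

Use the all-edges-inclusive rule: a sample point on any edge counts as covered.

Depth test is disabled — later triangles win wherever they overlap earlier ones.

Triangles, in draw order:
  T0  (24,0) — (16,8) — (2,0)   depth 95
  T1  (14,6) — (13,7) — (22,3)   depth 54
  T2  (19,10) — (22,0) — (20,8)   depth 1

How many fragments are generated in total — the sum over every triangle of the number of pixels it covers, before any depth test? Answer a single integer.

T0:
  2·area = 176
  edge (24, 0)→(16, 8): d=(-8,8) inclusive
  edge (16, 8)→(2, 0): d=(-14,-8) inclusive
  edge (2, 0)→(24, 0): d=(22,0) inclusive
    (2,0)@(5, 1): e=[144,10,22] → #
    (3,0)@(7, 1): e=[128,26,22] → #
    (4,0)@(9, 1): e=[112,42,22] → #
    (5,0)@(11, 1): e=[96,58,22] → #
    (6,0)@(13, 1): e=[80,74,22] → #
    (7,0)@(15, 1): e=[64,90,22] → #
    (8,0)@(17, 1): e=[48,106,22] → #
    (9,0)@(19, 1): e=[32,122,22] → #
    (10,0)@(21, 1): e=[16,138,22] → #
    (11,0)@(23, 1): e=[0,154,22] → #  [on edge]
    (2,1)@(5, 3): e=[128,-18,66] → ·
    (3,1)@(7, 3): e=[112,-2,66] → ·
    (10,1)@(21, 3): e=[0,110,66] → #  [on edge]
    (9,2)@(19, 5): e=[0,66,110] → #  [on edge]
    (8,3)@(17, 7): e=[0,22,154] → #  [on edge]
    (7,4)@(15, 9): e=[0,-22,198] → ·  [on edge]
    (6,5)@(13, 11): e=[0,-66,242] → ·  [on edge]
  covered (24 px):
    · · # # # # # # # # # #
    · · · · # # # # # # # ·
    · · · · · # # # # # · ·
    · · · · · · · # # · · ·
    · · · · · · · · · · · ·
    · · · · · · · · · · · ·
T1:
  2·area = 5  (B↔C swapped to make it positive)
  edge (14, 6)→(22, 3): d=(8,-3) inclusive
  edge (22, 3)→(13, 7): d=(-9,4) inclusive
  edge (13, 7)→(14, 6): d=(1,-1) inclusive
    (9,0)@(19, 1): e=[-25,30,0] → ·  [on edge]
    (8,1)@(17, 3): e=[-15,20,0] → ·  [on edge]
    (7,2)@(15, 5): e=[-5,10,0] → ·  [on edge]
    (8,2)@(17, 5): e=[1,2,2] → #
    (9,2)@(19, 5): e=[7,-6,4] → ·
    (6,3)@(13, 7): e=[5,0,0] → #  [on edge]
    (7,3)@(15, 7): e=[11,-8,2] → ·
    (8,3)@(17, 7): e=[17,-16,4] → ·
    (5,4)@(11, 9): e=[15,-10,0] → ·  [on edge]
    (6,4)@(13, 9): e=[21,-18,2] → ·
    (4,5)@(9, 11): e=[25,-20,0] → ·  [on edge]
  covered (2 px):
    · · · · · · · · · · · ·
    · · · · · · · · · · · ·
    · · · · · · · · # · · ·
    · · · · · · # · · · · ·
    · · · · · · · · · · · ·
    · · · · · · · · · · · ·
T2:
  2·area = 4
  edge (19, 10)→(22, 0): d=(3,-10) inclusive
  edge (22, 0)→(20, 8): d=(-2,8) inclusive
  edge (20, 8)→(19, 10): d=(-1,2) inclusive
  covered (0 px):
    · · · · · · · · · · · ·
    · · · · · · · · · · · ·
    · · · · · · · · · · · ·
    · · · · · · · · · · · ·
    · · · · · · · · · · · ·
    · · · · · · · · · · · ·

Result: 26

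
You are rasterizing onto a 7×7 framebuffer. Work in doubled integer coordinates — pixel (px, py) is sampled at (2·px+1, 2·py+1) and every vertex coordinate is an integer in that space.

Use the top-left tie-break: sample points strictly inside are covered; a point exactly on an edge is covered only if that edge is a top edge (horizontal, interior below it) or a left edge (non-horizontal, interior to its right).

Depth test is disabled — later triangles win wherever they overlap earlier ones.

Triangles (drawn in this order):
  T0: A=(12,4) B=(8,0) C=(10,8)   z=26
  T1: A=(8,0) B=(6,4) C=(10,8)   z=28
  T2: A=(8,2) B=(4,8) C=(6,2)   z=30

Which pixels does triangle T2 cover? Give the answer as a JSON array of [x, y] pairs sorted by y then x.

T0:
  2·area = 24  (B↔C swapped to make it positive)
  edge (12, 4)→(10, 8): d=(-2,4) right/bottom  bias=-1
  edge (10, 8)→(8, 0): d=(-2,-8) top-left  bias=+0
  edge (8, 0)→(12, 4): d=(4,4) right/bottom  bias=-1
    (4,0)@(9, 1): e=[18,6,0] → .  [on edge]
    (4,1)@(9, 3): e=[14,2,8] → X
    (5,1)@(11, 3): e=[6,18,0] → .  [on edge]
    (4,2)@(9, 5): e=[10,-2,16] → .
    (5,2)@(11, 5): e=[2,14,8] → X
    (6,2)@(13, 5): e=[-6,30,0] → .  [on edge]
    (5,3)@(11, 7): e=[-2,10,16] → .
  covered (2 px):
    . . . . . . .
    . . . . X . .
    . . . . . X .
    . . . . . . .
    . . . . . . .
    . . . . . . .
    . . . . . . .
T1:
  2·area = 24  (B↔C swapped to make it positive)
  edge (8, 0)→(10, 8): d=(2,8) right/bottom  bias=-1
  edge (10, 8)→(6, 4): d=(-4,-4) top-left  bias=+0
  edge (6, 4)→(8, 0): d=(2,-4) top-left  bias=+0
    (1,0)@(3, 1): e=[42,0,-18] → .  [on edge]
    (2,1)@(5, 3): e=[30,0,-6] → .  [on edge]
    (3,1)@(7, 3): e=[14,8,2] → X
    (4,1)@(9, 3): e=[-2,16,10] → .
    (3,2)@(7, 5): e=[18,0,6] → X  [on edge]
    (4,2)@(9, 5): e=[2,8,14] → X
    (5,2)@(11, 5): e=[-14,16,22] → .
    (3,3)@(7, 7): e=[22,-8,10] → .
    (4,3)@(9, 7): e=[6,0,18] → X  [on edge]
    (5,3)@(11, 7): e=[-10,8,26] → .
    (4,4)@(9, 9): e=[10,-8,22] → .
    (5,4)@(11, 9): e=[-6,0,30] → .  [on edge]
    (6,5)@(13, 11): e=[-18,0,42] → .  [on edge]
  covered (4 px):
    . . . . . . .
    . . . X . . .
    . . . X X . .
    . . . . X . .
    . . . . . . .
    . . . . . . .
    . . . . . . .
T2:
  2·area = 12
  edge (8, 2)→(4, 8): d=(-4,6) right/bottom  bias=-1
  edge (4, 8)→(6, 2): d=(2,-6) top-left  bias=+0
  edge (6, 2)→(8, 2): d=(2,0) top-left  bias=+0
    (3,1)@(7, 3): e=[2,8,2] → X
    (4,1)@(9, 3): e=[-10,20,2] → .
    (2,2)@(5, 5): e=[6,0,6] → X  [on edge]
    (3,2)@(7, 5): e=[-6,12,6] → .
    (2,3)@(5, 7): e=[-2,4,10] → .
    (1,5)@(3, 11): e=[-6,0,18] → .  [on edge]
  covered (2 px):
    . . . . . . .
    . . . X . . .
    . . X . . . .
    . . . . . . .
    . . . . . . .
    . . . . . . .
    . . . . . . .

Final: [[3,1],[2,2]]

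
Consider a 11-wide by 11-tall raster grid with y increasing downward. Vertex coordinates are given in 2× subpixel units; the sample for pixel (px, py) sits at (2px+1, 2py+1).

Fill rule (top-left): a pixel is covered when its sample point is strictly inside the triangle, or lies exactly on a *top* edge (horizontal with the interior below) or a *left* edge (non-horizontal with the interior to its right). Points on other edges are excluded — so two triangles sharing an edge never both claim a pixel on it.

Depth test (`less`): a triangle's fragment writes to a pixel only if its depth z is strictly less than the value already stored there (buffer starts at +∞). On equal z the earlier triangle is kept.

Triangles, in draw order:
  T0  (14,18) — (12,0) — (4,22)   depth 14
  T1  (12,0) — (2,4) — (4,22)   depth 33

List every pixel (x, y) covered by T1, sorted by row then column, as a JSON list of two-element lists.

T0:
  2·area = 188  (B↔C swapped to make it positive)
  edge (14, 18)→(4, 22): d=(-10,4) right/bottom  bias=-1
  edge (4, 22)→(12, 0): d=(8,-22) top-left  bias=+0
  edge (12, 0)→(14, 18): d=(2,18) right/bottom  bias=-1
    (5,1)@(11, 3): e=[162,2,24] → X
    (6,1)@(13, 3): e=[154,46,-12] → .
    (5,2)@(11, 5): e=[142,18,28] → X
    (6,2)@(13, 5): e=[134,62,-8] → .
    (5,3)@(11, 7): e=[122,34,32] → X
    (6,3)@(13, 7): e=[114,78,-4] → .
    (4,4)@(9, 9): e=[110,6,72] → X
    (6,4)@(13, 9): e=[94,94,0] → .  [on edge]
    (4,5)@(9, 11): e=[90,22,76] → X
    (6,5)@(13, 11): e=[74,110,4] → X
    (7,5)@(15, 11): e=[66,154,-32] → .
    (4,6)@(9, 13): e=[70,38,80] → X
  covered (23 px):
    . . . . . . . . . . .
    . . . . . X . . . . .
    . . . . . X . . . . .
    . . . . . X . . . . .
    . . . . X X . . . . .
    . . . . X X X . . . .
    . . . . X X X . . . .
    . . . X X X X . . . .
    . . . X X X X . . . .
    . . . X X X . . . . .
    . . X . . . . . . . .
T1:
  2·area = 188  (B↔C swapped to make it positive)
  edge (12, 0)→(4, 22): d=(-8,22) right/bottom  bias=-1
  edge (4, 22)→(2, 4): d=(-2,-18) top-left  bias=+0
  edge (2, 4)→(12, 0): d=(10,-4) top-left  bias=+0
    (5,0)@(11, 1): e=[14,168,6] → X
    (6,0)@(13, 1): e=[-30,204,14] → .
    (2,1)@(5, 3): e=[130,56,2] → X
    (3,1)@(7, 3): e=[86,92,10] → X
    (4,1)@(9, 3): e=[42,128,18] → X
    (5,1)@(11, 3): e=[-2,164,26] → .
    (1,2)@(3, 5): e=[158,16,14] → X
    (5,2)@(11, 5): e=[-18,160,46] → .
    (1,3)@(3, 7): e=[142,12,34] → X
    (5,3)@(11, 7): e=[-34,156,66] → .
    (1,4)@(3, 9): e=[126,8,54] → X
    (4,4)@(9, 9): e=[-6,116,78] → .
    (1,6)@(3, 13): e=[94,0,94] → X  [on edge]
  covered (24 px):
    . . . . . X . . . . .
    . . X X X . . . . . .
    . X X X X . . . . . .
    . X X X X . . . . . .
    . X X X . . . . . . .
    . X X X . . . . . . .
    . X X X . . . . . . .
    . . X . . . . . . . .
    . . X . . . . . . . .
    . . X . . . . . . . .
    . . . . . . . . . . .

Final: [[5,0],[2,1],[3,1],[4,1],[1,2],[2,2],[3,2],[4,2],[1,3],[2,3],[3,3],[4,3],[1,4],[2,4],[3,4],[1,5],[2,5],[3,5],[1,6],[2,6],[3,6],[2,7],[2,8],[2,9]]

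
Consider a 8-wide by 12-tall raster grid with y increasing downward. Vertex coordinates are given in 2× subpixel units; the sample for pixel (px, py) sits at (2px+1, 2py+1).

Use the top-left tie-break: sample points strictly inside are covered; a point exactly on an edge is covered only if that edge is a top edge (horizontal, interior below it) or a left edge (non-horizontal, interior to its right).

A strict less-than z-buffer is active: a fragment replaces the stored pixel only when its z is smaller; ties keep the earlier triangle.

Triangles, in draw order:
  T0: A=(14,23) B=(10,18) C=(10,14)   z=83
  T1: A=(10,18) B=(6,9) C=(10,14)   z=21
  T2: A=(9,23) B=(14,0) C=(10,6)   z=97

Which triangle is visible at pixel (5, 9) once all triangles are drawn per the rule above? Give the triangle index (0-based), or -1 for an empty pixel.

T0:
  2·area = 16
  edge (14, 23)→(10, 18): d=(-4,-5) top-left  bias=+0
  edge (10, 18)→(10, 14): d=(0,-4) top-left  bias=+0
  edge (10, 14)→(14, 23): d=(4,9) right/bottom  bias=-1
    (5,8)@(11, 17): e=[9,4,3] → X
    (6,8)@(13, 17): e=[19,12,-15] → .
    (5,9)@(11, 19): e=[1,4,11] → X
    (6,9)@(13, 19): e=[11,12,-7] → .
    (5,10)@(11, 21): e=[-7,4,19] → .
    (6,10)@(13, 21): e=[3,12,1] → X
    (7,10)@(15, 21): e=[13,20,-17] → .
    (6,11)@(13, 23): e=[-5,12,9] → .
  covered (3 px):
    . . . . . . . .
    . . . . . . . .
    . . . . . . . .
    . . . . . . . .
    . . . . . . . .
    . . . . . . . .
    . . . . . . . .
    . . . . . . . .
    . . . . . X . .
    . . . . . X . .
    . . . . . . X .
    . . . . . . . .
T1:
  2·area = 16
  edge (10, 18)→(6, 9): d=(-4,-9) top-left  bias=+0
  edge (6, 9)→(10, 14): d=(4,5) right/bottom  bias=-1
  edge (10, 14)→(10, 18): d=(0,4) right/bottom  bias=-1
    (3,5)@(7, 11): e=[1,3,12] → X
    (4,5)@(9, 11): e=[19,-7,4] → .
    (3,6)@(7, 13): e=[-7,11,12] → .
    (4,6)@(9, 13): e=[11,1,4] → X
    (5,6)@(11, 13): e=[29,-9,-4] → .
    (4,7)@(9, 15): e=[3,9,4] → X
    (5,7)@(11, 15): e=[21,-1,-4] → .
    (4,8)@(9, 17): e=[-5,17,4] → .
  covered (3 px):
    . . . . . . . .
    . . . . . . . .
    . . . . . . . .
    . . . . . . . .
    . . . . . . . .
    . . . X . . . .
    . . . . X . . .
    . . . . X . . .
    . . . . . . . .
    . . . . . . . .
    . . . . . . . .
    . . . . . . . .
T2:
  2·area = 62  (B↔C swapped to make it positive)
  edge (9, 23)→(10, 6): d=(1,-17) top-left  bias=+0
  edge (10, 6)→(14, 0): d=(4,-6) top-left  bias=+0
  edge (14, 0)→(9, 23): d=(-5,23) right/bottom  bias=-1
    (6,1)@(13, 3): e=[48,6,8] → X
    (7,1)@(15, 3): e=[82,18,-38] → .
    (5,2)@(11, 5): e=[16,2,44] → X
    (6,2)@(13, 5): e=[50,14,-2] → .
    (5,3)@(11, 7): e=[18,10,34] → X
    (6,3)@(13, 7): e=[52,22,-12] → .
    (5,4)@(11, 9): e=[20,18,24] → X
    (6,4)@(13, 9): e=[54,30,-22] → .
    (5,5)@(11, 11): e=[22,26,14] → X
    (6,5)@(13, 11): e=[56,38,-32] → .
    (5,6)@(11, 13): e=[24,34,4] → X
    (6,6)@(13, 13): e=[58,46,-42] → .
    (4,11)@(9, 23): e=[0,62,0] → .  [on edge]
  covered (6 px):
    . . . . . . . .
    . . . . . . X .
    . . . . . X . .
    . . . . . X . .
    . . . . . X . .
    . . . . . X . .
    . . . . . X . .
    . . . . . . . .
    . . . . . . . .
    . . . . . . . .
    . . . . . . . .
    . . . . . . . .

Z-buffer (winner per pixel, '.' = empty):
  . . . . . . . .
  . . . . . . 2 .
  . . . . . 2 . .
  . . . . . 2 . .
  . . . . . 2 . .
  . . . 1 . 2 . .
  . . . . 1 2 . .
  . . . . 1 . . .
  . . . . . 0 . .
  . . . . . 0 . .
  . . . . . . 0 .
  . . . . . . . .

Final: 0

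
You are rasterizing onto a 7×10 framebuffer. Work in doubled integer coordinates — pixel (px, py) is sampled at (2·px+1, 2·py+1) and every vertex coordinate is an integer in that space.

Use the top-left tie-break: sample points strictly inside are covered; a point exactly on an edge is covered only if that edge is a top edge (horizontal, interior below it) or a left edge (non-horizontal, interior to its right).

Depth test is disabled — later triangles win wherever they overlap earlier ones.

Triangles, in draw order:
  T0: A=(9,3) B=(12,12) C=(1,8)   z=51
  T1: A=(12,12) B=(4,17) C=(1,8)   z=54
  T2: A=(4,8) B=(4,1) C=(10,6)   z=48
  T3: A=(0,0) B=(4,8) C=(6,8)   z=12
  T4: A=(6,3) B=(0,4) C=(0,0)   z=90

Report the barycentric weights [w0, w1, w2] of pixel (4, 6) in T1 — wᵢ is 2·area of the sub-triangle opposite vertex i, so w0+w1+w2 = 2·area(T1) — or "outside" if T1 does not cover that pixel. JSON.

T0:
  2·area = 87
  edge (9, 3)→(12, 12): d=(3,9) right/bottom  bias=-1
  edge (12, 12)→(1, 8): d=(-11,-4) top-left  bias=+0
  edge (1, 8)→(9, 3): d=(8,-5) top-left  bias=+0
    (4,1)@(9, 3): e=[0,87,0] → ·  [on edge]
    (3,2)@(7, 5): e=[24,57,6] → █
    (4,2)@(9, 5): e=[6,65,16] → █
    (5,2)@(11, 5): e=[-12,73,26] → ·
    (1,3)@(3, 7): e=[66,19,2] → █
    (2,3)@(5, 7): e=[48,27,12] → █
    (5,3)@(11, 7): e=[-6,51,42] → ·
    (1,4)@(3, 9): e=[72,-3,18] → ·
    (2,4)@(5, 9): e=[54,5,28] → █
    (5,4)@(11, 9): e=[0,29,58] → ·  [on edge]
    (2,5)@(5, 11): e=[60,-17,44] → ·
    (3,5)@(7, 11): e=[42,-9,54] → ·
    (6,7)@(13, 15): e=[0,-29,116] → ·  [on edge]
  covered (10 px):
    · · · · · · ·
    · · · · · · ·
    · · · █ █ · ·
    · █ █ █ █ · ·
    · · █ █ █ · ·
    · · · · · █ ·
    · · · · · · ·
    · · · · · · ·
    · · · · · · ·
    · · · · · · ·
T1:
  2·area = 87
  edge (12, 12)→(4, 17): d=(-8,5) right/bottom  bias=-1
  edge (4, 17)→(1, 8): d=(-3,-9) top-left  bias=+0
  edge (1, 8)→(12, 12): d=(11,4) right/bottom  bias=-1
    (1,4)@(3, 9): e=[69,15,3] → █
    (2,4)@(5, 9): e=[59,33,-5] → ·
    (1,5)@(3, 11): e=[53,9,25] → █
    (2,5)@(5, 11): e=[43,27,17] → █
    (3,5)@(7, 11): e=[33,45,9] → █
    (4,5)@(9, 11): e=[23,63,1] → █
    (5,5)@(11, 11): e=[13,81,-7] → ·
    (1,6)@(3, 13): e=[37,3,47] → █
    (5,6)@(11, 13): e=[-3,75,15] → ·
    (1,7)@(3, 15): e=[21,-3,69] → ·
    (2,7)@(5, 15): e=[11,15,61] → █
    (4,7)@(9, 15): e=[-9,51,45] → ·
  covered (11 px):
    · · · · · · ·
    · · · · · · ·
    · · · · · · ·
    · · · · · · ·
    · █ · · · · ·
    · █ █ █ █ · ·
    · █ █ █ █ · ·
    · · █ █ · · ·
    · · · · · · ·
    · · · · · · ·
T2:
  2·area = 42
  edge (4, 8)→(4, 1): d=(0,-7) top-left  bias=+0
  edge (4, 1)→(10, 6): d=(6,5) right/bottom  bias=-1
  edge (10, 6)→(4, 8): d=(-6,2) right/bottom  bias=-1
    (2,1)@(5, 3): e=[7,7,28] → █
    (3,1)@(7, 3): e=[21,-3,24] → ·
    (2,2)@(5, 5): e=[7,19,16] → █
    (3,2)@(7, 5): e=[21,9,12] → █
    (4,2)@(9, 5): e=[35,-1,8] → ·
    (6,2)@(13, 5): e=[63,-21,0] → ·  [on edge]
    (2,3)@(5, 7): e=[7,31,4] → █
    (3,3)@(7, 7): e=[21,21,0] → ·  [on edge]
    (0,4)@(1, 9): e=[-21,63,0] → ·  [on edge]
    (2,4)@(5, 9): e=[7,43,-8] → ·
  covered (4 px):
    · · · · · · ·
    · · █ · · · ·
    · · █ █ · · ·
    · · █ · · · ·
    · · · · · · ·
    · · · · · · ·
    · · · · · · ·
    · · · · · · ·
    · · · · · · ·
    · · · · · · ·
T3:
  2·area = 16  (B↔C swapped to make it positive)
  edge (0, 0)→(6, 8): d=(6,8) right/bottom  bias=-1
  edge (6, 8)→(4, 8): d=(-2,0) right/bottom  bias=-1
  edge (4, 8)→(0, 0): d=(-4,-8) top-left  bias=+0
    (1,2)@(3, 5): e=[6,6,4] → █
    (2,2)@(5, 5): e=[-10,6,20] → ·
    (1,3)@(3, 7): e=[18,2,-4] → ·
    (2,3)@(5, 7): e=[2,2,12] → █
    (3,3)@(7, 7): e=[-14,2,28] → ·
    (2,4)@(5, 9): e=[14,-2,4] → ·
  covered (2 px):
    · · · · · · ·
    · · · · · · ·
    · █ · · · · ·
    · · █ · · · ·
    · · · · · · ·
    · · · · · · ·
    · · · · · · ·
    · · · · · · ·
    · · · · · · ·
    · · · · · · ·
T4:
  2·area = 24
  edge (6, 3)→(0, 4): d=(-6,1) right/bottom  bias=-1
  edge (0, 4)→(0, 0): d=(0,-4) top-left  bias=+0
  edge (0, 0)→(6, 3): d=(6,3) right/bottom  bias=-1
    (0,0)@(1, 1): e=[17,4,3] → █
    (1,0)@(3, 1): e=[15,12,-3] → ·
    (0,1)@(1, 3): e=[5,4,15] → █
    (1,1)@(3, 3): e=[3,12,9] → █
    (2,1)@(5, 3): e=[1,20,3] → █
    (3,1)@(7, 3): e=[-1,28,-3] → ·
    (0,2)@(1, 5): e=[-7,4,27] → ·
    (1,2)@(3, 5): e=[-9,12,21] → ·
    (2,2)@(5, 5): e=[-11,20,15] → ·
  covered (4 px):
    █ · · · · · ·
    █ █ █ · · · ·
    · · · · · · ·
    · · · · · · ·
    · · · · · · ·
    · · · · · · ·
    · · · · · · ·
    · · · · · · ·
    · · · · · · ·
    · · · · · · ·

Result: [57,23,7]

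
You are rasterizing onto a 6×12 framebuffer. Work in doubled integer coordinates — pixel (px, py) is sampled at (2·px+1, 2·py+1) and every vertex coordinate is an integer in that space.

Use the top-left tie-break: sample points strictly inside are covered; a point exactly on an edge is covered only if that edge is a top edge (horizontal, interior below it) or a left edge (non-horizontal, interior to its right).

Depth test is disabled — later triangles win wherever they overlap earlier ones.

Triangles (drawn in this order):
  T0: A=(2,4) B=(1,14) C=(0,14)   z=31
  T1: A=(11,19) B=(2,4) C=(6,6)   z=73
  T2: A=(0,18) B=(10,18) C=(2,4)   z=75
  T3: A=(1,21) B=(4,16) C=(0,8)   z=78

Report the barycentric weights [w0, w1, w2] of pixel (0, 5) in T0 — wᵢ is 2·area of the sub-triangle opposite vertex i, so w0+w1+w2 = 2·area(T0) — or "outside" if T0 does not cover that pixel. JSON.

T0:
  2·area = 10
  edge (2, 4)→(1, 14): d=(-1,10) right/bottom  bias=-1
  edge (1, 14)→(0, 14): d=(-1,0) right/bottom  bias=-1
  edge (0, 14)→(2, 4): d=(2,-10) top-left  bias=+0
    (0,4)@(1, 9): e=[5,5,0] → X  [on edge]
    (1,4)@(3, 9): e=[-15,5,20] → .
    (0,5)@(1, 11): e=[3,3,4] → X
    (1,5)@(3, 11): e=[-17,3,24] → .
    (0,6)@(1, 13): e=[1,1,8] → X
    (1,6)@(3, 13): e=[-19,1,28] → .
    (0,7)@(1, 15): e=[-1,-1,12] → .
  covered (3 px):
    . . . . . .
    . . . . . .
    . . . . . .
    . . . . . .
    X . . . . .
    X . . . . .
    X . . . . .
    . . . . . .
    . . . . . .
    . . . . . .
    . . . . . .
    . . . . . .
T1:
  2·area = 42
  edge (11, 19)→(2, 4): d=(-9,-15) top-left  bias=+0
  edge (2, 4)→(6, 6): d=(4,2) right/bottom  bias=-1
  edge (6, 6)→(11, 19): d=(5,13) right/bottom  bias=-1
    (1,2)@(3, 5): e=[6,2,34] → X
    (2,2)@(5, 5): e=[36,-2,8] → .
    (1,3)@(3, 7): e=[-12,10,44] → .
    (2,3)@(5, 7): e=[18,6,18] → X
    (3,3)@(7, 7): e=[48,2,-8] → .
    (2,4)@(5, 9): e=[0,14,28] → X  [on edge]
    (3,4)@(7, 9): e=[30,10,2] → X
    (4,4)@(9, 9): e=[60,6,-24] → .
    (2,5)@(5, 11): e=[-18,22,38] → .
    (3,5)@(7, 11): e=[12,18,12] → X
    (4,5)@(9, 11): e=[42,14,-14] → .
    (3,6)@(7, 13): e=[-6,26,22] → .
    (5,9)@(11, 19): e=[0,42,0] → .  [on edge]
  covered (6 px):
    . . . . . .
    . . . . . .
    . X . . . .
    . . X . . .
    . . X X . .
    . . . X . .
    . . . . . .
    . . . . X .
    . . . . . .
    . . . . . .
    . . . . . .
    . . . . . .
T2:
  2·area = 140  (B↔C swapped to make it positive)
  edge (0, 18)→(2, 4): d=(2,-14) top-left  bias=+0
  edge (2, 4)→(10, 18): d=(8,14) right/bottom  bias=-1
  edge (10, 18)→(0, 18): d=(-10,0) right/bottom  bias=-1
    (1,3)@(3, 7): e=[20,10,110] → X
    (2,3)@(5, 7): e=[48,-18,110] → .
    (1,4)@(3, 9): e=[24,26,90] → X
    (2,4)@(5, 9): e=[52,-2,90] → .
    (0,5)@(1, 11): e=[0,70,70] → X  [on edge]
    (2,5)@(5, 11): e=[56,14,70] → X
    (3,5)@(7, 11): e=[84,-14,70] → .
    (0,6)@(1, 13): e=[4,86,50] → X
    (3,6)@(7, 13): e=[88,2,50] → X
    (4,6)@(9, 13): e=[116,-26,50] → .
    (0,7)@(1, 15): e=[8,102,30] → X
    (4,7)@(9, 15): e=[120,-10,30] → .
  covered (18 px):
    . . . . . .
    . . . . . .
    . . . . . .
    . X . . . .
    . X . . . .
    X X X . . .
    X X X X . .
    X X X X . .
    X X X X X .
    . . . . . .
    . . . . . .
    . . . . . .
T3:
  2·area = 44  (B↔C swapped to make it positive)
  edge (1, 21)→(0, 8): d=(-1,-13) top-left  bias=+0
  edge (0, 8)→(4, 16): d=(4,8) right/bottom  bias=-1
  edge (4, 16)→(1, 21): d=(-3,5) right/bottom  bias=-1
    (0,5)@(1, 11): e=[10,4,30] → X
    (1,5)@(3, 11): e=[36,-12,20] → .
    (3,5)@(7, 11): e=[88,-44,0] → .  [on edge]
    (0,6)@(1, 13): e=[8,12,24] → X
    (1,6)@(3, 13): e=[34,-4,14] → .
    (0,7)@(1, 15): e=[6,20,18] → X
    (1,7)@(3, 15): e=[32,4,8] → X
    (2,7)@(5, 15): e=[58,-12,-2] → .
    (0,8)@(1, 17): e=[4,28,12] → X
    (2,8)@(5, 17): e=[56,-4,-8] → .
    (0,9)@(1, 19): e=[2,36,6] → X
    (1,9)@(3, 19): e=[28,20,-4] → .
    (0,10)@(1, 21): e=[0,44,0] → .  [on edge]
  covered (7 px):
    . . . . . .
    . . . . . .
    . . . . . .
    . . . . . .
    . . . . . .
    X . . . . .
    X . . . . .
    X X . . . .
    X X . . . .
    X . . . . .
    . . . . . .
    . . . . . .

Result: [3,4,3]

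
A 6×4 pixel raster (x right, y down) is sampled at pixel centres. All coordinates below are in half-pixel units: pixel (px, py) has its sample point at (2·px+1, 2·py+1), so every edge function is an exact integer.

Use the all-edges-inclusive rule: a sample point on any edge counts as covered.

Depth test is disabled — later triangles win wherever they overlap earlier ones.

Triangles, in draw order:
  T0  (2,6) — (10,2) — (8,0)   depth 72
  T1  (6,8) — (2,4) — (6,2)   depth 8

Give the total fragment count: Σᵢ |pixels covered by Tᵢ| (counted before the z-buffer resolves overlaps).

T0:
  2·area = 24  (B↔C swapped to make it positive)
  edge (2, 6)→(8, 0): d=(6,-6) inclusive
  edge (8, 0)→(10, 2): d=(2,2) inclusive
  edge (10, 2)→(2, 6): d=(-8,4) inclusive
    (3,0)@(7, 1): e=[0,4,20] → #  [on edge]
    (4,0)@(9, 1): e=[12,0,12] → #  [on edge]
    (5,0)@(11, 1): e=[24,-4,4] → ·
    (2,1)@(5, 3): e=[0,12,12] → #  [on edge]
    (4,1)@(9, 3): e=[24,4,-4] → ·
    (5,1)@(11, 3): e=[36,0,-12] → ·  [on edge]
    (1,2)@(3, 5): e=[0,20,4] → #  [on edge]
    (2,2)@(5, 5): e=[12,16,-4] → ·
    (3,2)@(7, 5): e=[24,12,-12] → ·
    (0,3)@(1, 7): e=[0,28,-4] → ·  [on edge]
    (1,3)@(3, 7): e=[12,24,-12] → ·
  covered (5 px):
    · · · # # ·
    · · # # · ·
    · # · · · ·
    · · · · · ·
T1:
  2·area = 24
  edge (6, 8)→(2, 4): d=(-4,-4) inclusive
  edge (2, 4)→(6, 2): d=(4,-2) inclusive
  edge (6, 2)→(6, 8): d=(0,6) inclusive
    (0,1)@(1, 3): e=[0,-6,30] → ·  [on edge]
    (2,1)@(5, 3): e=[16,2,6] → #
    (3,1)@(7, 3): e=[24,6,-6] → ·
    (1,2)@(3, 5): e=[0,6,18] → #  [on edge]
    (3,2)@(7, 5): e=[16,14,-6] → ·
    (1,3)@(3, 7): e=[-8,14,18] → ·
    (2,3)@(5, 7): e=[0,18,6] → #  [on edge]
    (3,3)@(7, 7): e=[8,22,-6] → ·
  covered (4 px):
    · · · · · ·
    · · # · · ·
    · # # · · ·
    · · # · · ·

Result: 9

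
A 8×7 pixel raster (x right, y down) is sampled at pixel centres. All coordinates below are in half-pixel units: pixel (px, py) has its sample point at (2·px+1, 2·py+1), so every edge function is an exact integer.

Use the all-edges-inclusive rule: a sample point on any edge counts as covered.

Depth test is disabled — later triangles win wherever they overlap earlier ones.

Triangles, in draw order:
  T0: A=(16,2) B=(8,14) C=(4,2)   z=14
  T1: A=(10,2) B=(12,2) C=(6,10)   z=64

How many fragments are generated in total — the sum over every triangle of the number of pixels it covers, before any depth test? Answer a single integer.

T0:
  2·area = 144
  edge (16, 2)→(8, 14): d=(-8,12) inclusive
  edge (8, 14)→(4, 2): d=(-4,-12) inclusive
  edge (4, 2)→(16, 2): d=(12,0) inclusive
    (2,1)@(5, 3): e=[124,8,12] → #
    (3,1)@(7, 3): e=[100,32,12] → #
    (4,1)@(9, 3): e=[76,56,12] → #
    (5,1)@(11, 3): e=[52,80,12] → #
    (6,1)@(13, 3): e=[28,104,12] → #
    (7,1)@(15, 3): e=[4,128,12] → #
    (2,2)@(5, 5): e=[108,0,36] → #  [on edge]
    (7,2)@(15, 5): e=[-12,120,36] → ·
    (2,3)@(5, 7): e=[92,-8,60] → ·
    (3,3)@(7, 7): e=[68,16,60] → #
    (6,3)@(13, 7): e=[-4,88,60] → ·
    (3,4)@(7, 9): e=[52,8,84] → #
    (3,5)@(7, 11): e=[36,0,108] → #  [on edge]
  covered (19 px):
    · · · · · · · ·
    · · # # # # # #
    · · # # # # # ·
    · · · # # # · ·
    · · · # # # · ·
    · · · # # · · ·
    · · · · · · · ·
T1:
  2·area = 16
  edge (10, 2)→(12, 2): d=(2,0) inclusive
  edge (12, 2)→(6, 10): d=(-6,8) inclusive
  edge (6, 10)→(10, 2): d=(4,-8) inclusive
    (5,1)@(11, 3): e=[2,2,12] → #
    (6,1)@(13, 3): e=[2,-14,28] → ·
    (4,2)@(9, 5): e=[6,6,4] → #
    (5,2)@(11, 5): e=[6,-10,20] → ·
    (4,3)@(9, 7): e=[10,-6,12] → ·
  covered (2 px):
    · · · · · · · ·
    · · · · · # · ·
    · · · · # · · ·
    · · · · · · · ·
    · · · · · · · ·
    · · · · · · · ·
    · · · · · · · ·

Final: 21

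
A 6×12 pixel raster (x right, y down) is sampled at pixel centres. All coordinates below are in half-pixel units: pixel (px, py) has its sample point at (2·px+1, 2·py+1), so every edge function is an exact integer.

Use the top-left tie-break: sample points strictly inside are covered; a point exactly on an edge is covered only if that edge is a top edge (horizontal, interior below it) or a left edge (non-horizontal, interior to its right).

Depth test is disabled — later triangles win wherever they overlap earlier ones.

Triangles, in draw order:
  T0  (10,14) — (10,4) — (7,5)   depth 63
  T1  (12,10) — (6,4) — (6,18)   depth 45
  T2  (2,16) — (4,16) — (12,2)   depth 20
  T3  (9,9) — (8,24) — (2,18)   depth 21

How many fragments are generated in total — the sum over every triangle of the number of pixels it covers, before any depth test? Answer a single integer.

T0:
  2·area = 30  (B↔C swapped to make it positive)
  edge (10, 14)→(7, 5): d=(-3,-9) top-left  bias=+0
  edge (7, 5)→(10, 4): d=(3,-1) top-left  bias=+0
  edge (10, 4)→(10, 14): d=(0,10) right/bottom  bias=-1
    (3,2)@(7, 5): e=[0,0,30] → #  [on edge]
    (4,2)@(9, 5): e=[18,2,10] → #
    (5,2)@(11, 5): e=[36,4,-10] → ·
    (0,3)@(1, 7): e=[-60,0,90] → ·  [on edge]
    (3,3)@(7, 7): e=[-6,6,30] → ·
    (4,3)@(9, 7): e=[12,8,10] → #
    (5,3)@(11, 7): e=[30,10,-10] → ·
    (4,4)@(9, 9): e=[6,14,10] → #
    (5,4)@(11, 9): e=[24,16,-10] → ·
    (4,5)@(9, 11): e=[0,20,10] → #  [on edge]
    (5,5)@(11, 11): e=[18,22,-10] → ·
    (4,6)@(9, 13): e=[-6,26,10] → ·
    (5,8)@(11, 17): e=[0,40,-10] → ·  [on edge]
  covered (5 px):
    · · · · · ·
    · · · · · ·
    · · · # # ·
    · · · · # ·
    · · · · # ·
    · · · · # ·
    · · · · · ·
    · · · · · ·
    · · · · · ·
    · · · · · ·
    · · · · · ·
    · · · · · ·
T1:
  2·area = 84  (B↔C swapped to make it positive)
  edge (12, 10)→(6, 18): d=(-6,8) right/bottom  bias=-1
  edge (6, 18)→(6, 4): d=(0,-14) top-left  bias=+0
  edge (6, 4)→(12, 10): d=(6,6) right/bottom  bias=-1
    (1,0)@(3, 1): e=[126,-42,0] → ·  [on edge]
    (2,1)@(5, 3): e=[98,-14,0] → ·  [on edge]
    (3,2)@(7, 5): e=[70,14,0] → ·  [on edge]
    (3,3)@(7, 7): e=[58,14,12] → #
    (4,3)@(9, 7): e=[42,42,0] → ·  [on edge]
    (3,4)@(7, 9): e=[46,14,24] → #
    (4,4)@(9, 9): e=[30,42,12] → #
    (5,4)@(11, 9): e=[14,70,0] → ·  [on edge]
    (3,5)@(7, 11): e=[34,14,36] → #
    (5,5)@(11, 11): e=[2,70,12] → #
    (3,6)@(7, 13): e=[22,14,48] → #
    (5,6)@(11, 13): e=[-10,70,24] → ·
  covered (9 px):
    · · · · · ·
    · · · · · ·
    · · · · · ·
    · · · # · ·
    · · · # # ·
    · · · # # #
    · · · # # ·
    · · · # · ·
    · · · · · ·
    · · · · · ·
    · · · · · ·
    · · · · · ·
T2:
  2·area = 28  (B↔C swapped to make it positive)
  edge (2, 16)→(12, 2): d=(10,-14) top-left  bias=+0
  edge (12, 2)→(4, 16): d=(-8,14) right/bottom  bias=-1
  edge (4, 16)→(2, 16): d=(-2,0) right/bottom  bias=-1
    (4,3)@(9, 7): e=[8,2,18] → #
    (5,3)@(11, 7): e=[36,-26,18] → ·
    (3,4)@(7, 9): e=[0,14,14] → #  [on edge]
    (4,4)@(9, 9): e=[28,-14,14] → ·
    (3,5)@(7, 11): e=[20,-2,10] → ·
    (2,6)@(5, 13): e=[12,10,6] → #
    (3,6)@(7, 13): e=[40,-18,6] → ·
    (1,7)@(3, 15): e=[4,22,2] → #
    (2,7)@(5, 15): e=[32,-6,2] → ·
    (1,8)@(3, 17): e=[24,6,-2] → ·
  covered (4 px):
    · · · · · ·
    · · · · · ·
    · · · · · ·
    · · · · # ·
    · · · # · ·
    · · · · · ·
    · · # · · ·
    · # · · · ·
    · · · · · ·
    · · · · · ·
    · · · · · ·
    · · · · · ·
T3:
  2·area = 96
  edge (9, 9)→(8, 24): d=(-1,15) right/bottom  bias=-1
  edge (8, 24)→(2, 18): d=(-6,-6) top-left  bias=+0
  edge (2, 18)→(9, 9): d=(7,-9) top-left  bias=+0
    (4,4)@(9, 9): e=[0,96,0] → ·  [on edge]
    (3,6)@(7, 13): e=[26,60,10] → #
    (4,6)@(9, 13): e=[-4,72,28] → ·
    (2,7)@(5, 15): e=[54,36,6] → #
    (4,7)@(9, 15): e=[-6,60,42] → ·
    (0,8)@(1, 17): e=[112,0,-16] → ·  [on edge]
    (1,8)@(3, 17): e=[82,12,2] → #
    (4,8)@(9, 17): e=[-8,48,56] → ·
    (1,9)@(3, 19): e=[80,0,16] → #  [on edge]
    (4,9)@(9, 19): e=[-10,36,70] → ·
    (1,10)@(3, 21): e=[78,-12,30] → ·
    (2,10)@(5, 21): e=[48,0,48] → #  [on edge]
    (3,11)@(7, 23): e=[16,0,80] → #  [on edge]
  covered (12 px):
    · · · · · ·
    · · · · · ·
    · · · · · ·
    · · · · · ·
    · · · · · ·
    · · · · · ·
    · · · # · ·
    · · # # · ·
    · # # # · ·
    · # # # · ·
    · · # # · ·
    · · · # · ·

Answer: 30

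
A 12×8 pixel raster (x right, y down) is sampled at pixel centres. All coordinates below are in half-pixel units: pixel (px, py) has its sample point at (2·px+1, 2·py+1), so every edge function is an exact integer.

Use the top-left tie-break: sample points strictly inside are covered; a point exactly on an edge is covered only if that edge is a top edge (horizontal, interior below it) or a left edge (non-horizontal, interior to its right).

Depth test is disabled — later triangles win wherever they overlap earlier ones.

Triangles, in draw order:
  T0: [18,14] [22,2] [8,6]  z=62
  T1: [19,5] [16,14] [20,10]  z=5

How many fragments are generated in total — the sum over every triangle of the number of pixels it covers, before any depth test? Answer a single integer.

T0:
  2·area = 152  (B↔C swapped to make it positive)
  edge (18, 14)→(8, 6): d=(-10,-8) top-left  bias=+0
  edge (8, 6)→(22, 2): d=(14,-4) top-left  bias=+0
  edge (22, 2)→(18, 14): d=(-4,12) right/bottom  bias=-1
    (9,1)@(19, 3): e=[118,2,32] → X
    (10,1)@(21, 3): e=[134,10,8] → X
    (11,1)@(23, 3): e=[150,18,-16] → .
    (6,2)@(13, 5): e=[50,6,96] → X
    (7,2)@(15, 5): e=[66,14,72] → X
    (8,2)@(17, 5): e=[82,22,48] → X
    (10,2)@(21, 5): e=[114,38,0] → .  [on edge]
    (5,3)@(11, 7): e=[14,26,112] → X
    (10,3)@(21, 7): e=[94,66,-8] → .
    (5,4)@(11, 9): e=[-6,54,104] → .
    (6,4)@(13, 9): e=[10,62,80] → X
    (10,4)@(21, 9): e=[74,94,-16] → .
    (9,5)@(19, 11): e=[38,114,0] → .  [on edge]
  covered (18 px):
    . . . . . . . . . . . .
    . . . . . . . . . X X .
    . . . . . . X X X X . .
    . . . . . X X X X X . .
    . . . . . . X X X X . .
    . . . . . . . X X . . .
    . . . . . . . . X . . .
    . . . . . . . . . . . .
T1:
  2·area = 24  (B↔C swapped to make it positive)
  edge (19, 5)→(20, 10): d=(1,5) right/bottom  bias=-1
  edge (20, 10)→(16, 14): d=(-4,4) right/bottom  bias=-1
  edge (16, 14)→(19, 5): d=(3,-9) top-left  bias=+0
    (9,2)@(19, 5): e=[0,24,0] → .  [on edge]
    (9,3)@(19, 7): e=[2,16,6] → X
    (10,3)@(21, 7): e=[-8,8,24] → .
    (11,3)@(23, 7): e=[-18,0,42] → .  [on edge]
    (9,4)@(19, 9): e=[4,8,12] → X
    (10,4)@(21, 9): e=[-6,0,30] → .  [on edge]
    (8,5)@(17, 11): e=[16,8,0] → X  [on edge]
    (9,5)@(19, 11): e=[6,0,18] → .  [on edge]
    (8,6)@(17, 13): e=[18,0,6] → .  [on edge]
    (7,7)@(15, 15): e=[30,0,-6] → .  [on edge]
    (10,7)@(21, 15): e=[0,-24,48] → .  [on edge]
  covered (3 px):
    . . . . . . . . . . . .
    . . . . . . . . . . . .
    . . . . . . . . . . . .
    . . . . . . . . . X . .
    . . . . . . . . . X . .
    . . . . . . . . X . . .
    . . . . . . . . . . . .
    . . . . . . . . . . . .

Result: 21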